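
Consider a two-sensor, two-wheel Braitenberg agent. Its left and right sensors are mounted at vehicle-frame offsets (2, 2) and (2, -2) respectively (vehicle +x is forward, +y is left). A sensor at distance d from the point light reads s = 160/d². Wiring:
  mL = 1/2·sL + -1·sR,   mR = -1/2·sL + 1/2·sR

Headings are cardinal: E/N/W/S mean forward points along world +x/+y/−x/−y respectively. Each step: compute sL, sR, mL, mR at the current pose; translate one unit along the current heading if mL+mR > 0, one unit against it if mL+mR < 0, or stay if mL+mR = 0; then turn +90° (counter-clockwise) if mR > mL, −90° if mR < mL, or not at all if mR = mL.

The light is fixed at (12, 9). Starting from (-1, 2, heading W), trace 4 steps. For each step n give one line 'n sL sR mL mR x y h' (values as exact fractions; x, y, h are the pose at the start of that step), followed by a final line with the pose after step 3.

n=0: pose=(-1,2,W); sL=80/153, sR=16/25; mL=-1448/3825, mR=224/3825; mL+mR=-8/25 → advance -1; mR−mL=1672/3825 → turn +1·90°
n=1: pose=(0,2,S); sL=160/181, sR=160/277; mL=-6800/50137, mR=-7680/50137; mL+mR=-80/277 → advance -1; mR−mL=-880/50137 → turn -1·90°
n=2: pose=(0,3,W); sL=8/13, sR=40/53; mL=-308/689, mR=48/689; mL+mR=-20/53 → advance -1; mR−mL=356/689 → turn +1·90°
n=3: pose=(1,3,S); sL=32/29, sR=160/233; mL=-912/6757, mR=-1408/6757; mL+mR=-80/233 → advance -1; mR−mL=-496/6757 → turn -1·90°

0 80/153 16/25 -1448/3825 224/3825 -1 2 W
1 160/181 160/277 -6800/50137 -7680/50137 0 2 S
2 8/13 40/53 -308/689 48/689 0 3 W
3 32/29 160/233 -912/6757 -1408/6757 1 3 S
final 1 4 W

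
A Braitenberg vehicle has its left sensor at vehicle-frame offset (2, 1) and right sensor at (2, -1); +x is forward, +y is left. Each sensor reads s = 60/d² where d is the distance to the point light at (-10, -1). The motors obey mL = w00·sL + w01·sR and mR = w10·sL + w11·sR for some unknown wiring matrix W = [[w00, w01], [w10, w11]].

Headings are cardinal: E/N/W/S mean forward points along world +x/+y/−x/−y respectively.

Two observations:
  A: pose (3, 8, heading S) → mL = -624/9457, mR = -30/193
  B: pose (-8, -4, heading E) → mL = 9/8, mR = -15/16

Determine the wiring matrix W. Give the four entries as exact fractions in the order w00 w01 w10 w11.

1 -1 0 -1/2

obs A: pose=(3,8,S) → sL=12/49, sR=60/193, mL=-624/9457, mR=-30/193
obs B: pose=(-8,-4,E) → sL=3, sR=15/8, mL=9/8, mR=-15/16
sensor matrix S = [[12/49, 60/193], [3, 15/8]]; det S = -8955/18914
solve [mL_A; mL_B] = S·[w00; w01] and [mR_A; mR_B] = S·[w10; w11]:
  w00 = 1, w01 = -1, w10 = 0, w11 = -1/2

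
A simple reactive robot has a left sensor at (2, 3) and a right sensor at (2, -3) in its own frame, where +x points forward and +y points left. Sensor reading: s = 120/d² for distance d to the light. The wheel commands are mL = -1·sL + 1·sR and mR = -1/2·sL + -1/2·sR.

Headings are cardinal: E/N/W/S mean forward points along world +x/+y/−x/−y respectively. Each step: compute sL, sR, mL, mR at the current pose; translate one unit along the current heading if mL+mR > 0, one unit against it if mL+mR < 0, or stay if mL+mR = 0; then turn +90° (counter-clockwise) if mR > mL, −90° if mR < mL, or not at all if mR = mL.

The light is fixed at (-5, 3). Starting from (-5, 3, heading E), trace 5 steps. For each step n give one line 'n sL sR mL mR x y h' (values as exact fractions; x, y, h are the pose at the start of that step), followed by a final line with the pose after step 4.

0 120/13 120/13 0 -120/13 -5 3 E
1 15 6 -9 -21/2 -6 3 S
2 120/13 24/5 -288/65 -456/65 -6 4 W
3 20/3 20/3 0 -20/3 -5 4 N
4 120/13 120/13 0 -120/13 -5 3 E
final -6 3 S

n=0: pose=(-5,3,E); sL=120/13, sR=120/13; mL=0, mR=-120/13; mL+mR=-120/13 → advance -1; mR−mL=-120/13 → turn -1·90°
n=1: pose=(-6,3,S); sL=15, sR=6; mL=-9, mR=-21/2; mL+mR=-39/2 → advance -1; mR−mL=-3/2 → turn -1·90°
n=2: pose=(-6,4,W); sL=120/13, sR=24/5; mL=-288/65, mR=-456/65; mL+mR=-744/65 → advance -1; mR−mL=-168/65 → turn -1·90°
n=3: pose=(-5,4,N); sL=20/3, sR=20/3; mL=0, mR=-20/3; mL+mR=-20/3 → advance -1; mR−mL=-20/3 → turn -1·90°
n=4: pose=(-5,3,E); sL=120/13, sR=120/13; mL=0, mR=-120/13; mL+mR=-120/13 → advance -1; mR−mL=-120/13 → turn -1·90°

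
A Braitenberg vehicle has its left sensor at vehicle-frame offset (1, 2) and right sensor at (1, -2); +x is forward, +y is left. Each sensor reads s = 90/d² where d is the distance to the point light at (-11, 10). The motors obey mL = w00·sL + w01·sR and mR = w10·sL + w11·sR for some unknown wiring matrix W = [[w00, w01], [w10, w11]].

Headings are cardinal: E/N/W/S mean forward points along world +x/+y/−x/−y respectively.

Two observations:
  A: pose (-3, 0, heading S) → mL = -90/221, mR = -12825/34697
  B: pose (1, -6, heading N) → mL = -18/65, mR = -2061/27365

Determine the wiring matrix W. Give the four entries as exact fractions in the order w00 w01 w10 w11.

-1 0 1/2 -1

obs A: pose=(-3,0,S) → sL=90/221, sR=90/157, mL=-90/221, mR=-12825/34697
obs B: pose=(1,-6,N) → sL=18/65, sR=90/421, mL=-18/65, mR=-2061/27365
sensor matrix S = [[90/221, 90/157], [18/65, 90/421]]; det S = -1047168/14607437
solve [mL_A; mL_B] = S·[w00; w01] and [mR_A; mR_B] = S·[w10; w11]:
  w00 = -1, w01 = 0, w10 = 1/2, w11 = -1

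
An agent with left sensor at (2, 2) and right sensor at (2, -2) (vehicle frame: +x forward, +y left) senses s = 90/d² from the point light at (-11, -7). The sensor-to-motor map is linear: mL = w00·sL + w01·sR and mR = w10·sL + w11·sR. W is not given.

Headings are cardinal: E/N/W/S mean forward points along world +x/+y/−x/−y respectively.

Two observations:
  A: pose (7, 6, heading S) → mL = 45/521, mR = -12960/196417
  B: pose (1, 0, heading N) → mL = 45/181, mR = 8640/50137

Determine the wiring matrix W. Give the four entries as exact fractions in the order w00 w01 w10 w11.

1/2 0 1 -1

obs A: pose=(7,6,S) → sL=90/521, sR=90/377, mL=45/521, mR=-12960/196417
obs B: pose=(1,0,N) → sL=90/181, sR=90/277, mL=45/181, mR=8640/50137
sensor matrix S = [[90/521, 90/377], [90/181, 90/277]]; det S = -616248000/9847759129
solve [mL_A; mL_B] = S·[w00; w01] and [mR_A; mR_B] = S·[w10; w11]:
  w00 = 1/2, w01 = 0, w10 = 1, w11 = -1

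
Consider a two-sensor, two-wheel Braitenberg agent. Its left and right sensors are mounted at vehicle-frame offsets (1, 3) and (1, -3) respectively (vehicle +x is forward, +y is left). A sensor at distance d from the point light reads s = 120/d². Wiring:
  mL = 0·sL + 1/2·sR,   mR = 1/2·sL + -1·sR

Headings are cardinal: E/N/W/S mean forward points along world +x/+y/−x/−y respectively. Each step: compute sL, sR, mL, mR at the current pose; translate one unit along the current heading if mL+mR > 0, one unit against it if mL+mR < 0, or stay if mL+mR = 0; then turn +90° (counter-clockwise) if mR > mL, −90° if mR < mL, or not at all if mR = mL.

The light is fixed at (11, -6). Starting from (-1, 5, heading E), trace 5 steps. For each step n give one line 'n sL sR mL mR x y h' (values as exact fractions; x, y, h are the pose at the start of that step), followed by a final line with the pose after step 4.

n=0: pose=(-1,5,E); sL=120/317, sR=24/37; mL=12/37, mR=-5388/11729; mL+mR=-1584/11729 → advance -1; mR−mL=-9192/11729 → turn -1·90°
n=1: pose=(-2,5,S); sL=3/5, sR=30/89; mL=15/89, mR=-33/890; mL+mR=117/890 → advance +1; mR−mL=-183/890 → turn -1·90°
n=2: pose=(-2,4,W); sL=24/49, sR=24/73; mL=12/73, mR=-300/3577; mL+mR=288/3577 → advance +1; mR−mL=-888/3577 → turn -1·90°
n=3: pose=(-3,4,N); sL=12/41, sR=60/121; mL=30/121, mR=-1734/4961; mL+mR=-504/4961 → advance -1; mR−mL=-2964/4961 → turn -1·90°
n=4: pose=(-3,3,E); sL=120/313, sR=24/41; mL=12/41, mR=-5052/12833; mL+mR=-1296/12833 → advance -1; mR−mL=-8808/12833 → turn -1·90°

0 120/317 24/37 12/37 -5388/11729 -1 5 E
1 3/5 30/89 15/89 -33/890 -2 5 S
2 24/49 24/73 12/73 -300/3577 -2 4 W
3 12/41 60/121 30/121 -1734/4961 -3 4 N
4 120/313 24/41 12/41 -5052/12833 -3 3 E
final -4 3 S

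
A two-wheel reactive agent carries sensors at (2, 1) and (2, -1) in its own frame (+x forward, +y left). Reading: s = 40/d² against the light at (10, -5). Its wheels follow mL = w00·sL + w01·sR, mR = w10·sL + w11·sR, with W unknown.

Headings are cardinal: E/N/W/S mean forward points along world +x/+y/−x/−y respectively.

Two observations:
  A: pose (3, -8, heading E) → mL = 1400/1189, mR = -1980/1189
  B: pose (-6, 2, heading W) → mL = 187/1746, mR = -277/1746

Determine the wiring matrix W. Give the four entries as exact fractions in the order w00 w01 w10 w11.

1/2 1/2 -1/2 -1

obs A: pose=(3,-8,E) → sL=40/29, sR=40/41, mL=1400/1189, mR=-1980/1189
obs B: pose=(-6,2,W) → sL=1/9, sR=10/97, mL=187/1746, mR=-277/1746
sensor matrix S = [[40/29, 40/41], [1/9, 10/97]]; det S = 35080/1037997
solve [mL_A; mL_B] = S·[w00; w01] and [mR_A; mR_B] = S·[w10; w11]:
  w00 = 1/2, w01 = 1/2, w10 = -1/2, w11 = -1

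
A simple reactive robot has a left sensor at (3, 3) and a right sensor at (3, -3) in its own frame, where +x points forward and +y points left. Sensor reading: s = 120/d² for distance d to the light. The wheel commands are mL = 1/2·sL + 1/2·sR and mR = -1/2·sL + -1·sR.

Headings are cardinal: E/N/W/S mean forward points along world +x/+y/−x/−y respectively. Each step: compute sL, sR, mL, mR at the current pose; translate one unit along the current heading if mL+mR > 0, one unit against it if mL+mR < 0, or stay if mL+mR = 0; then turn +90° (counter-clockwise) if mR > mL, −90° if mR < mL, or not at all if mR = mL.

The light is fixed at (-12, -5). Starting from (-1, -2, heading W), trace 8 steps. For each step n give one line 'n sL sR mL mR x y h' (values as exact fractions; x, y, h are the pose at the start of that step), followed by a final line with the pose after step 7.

n=0: pose=(-1,-2,W); sL=15/8, sR=6/5; mL=123/80, mR=-171/80; mL+mR=-3/5 → advance -1; mR−mL=-147/40 → turn -1·90°
n=1: pose=(0,-2,N); sL=40/39, sR=40/87; mL=280/377, mR=-1100/1131; mL+mR=-20/87 → advance -1; mR−mL=-1940/1131 → turn -1·90°
n=2: pose=(0,-3,E); sL=12/25, sR=60/113; mL=1428/2825, mR=-2178/2825; mL+mR=-30/113 → advance -1; mR−mL=-3606/2825 → turn -1·90°
n=3: pose=(-1,-3,S); sL=120/197, sR=24/13; mL=3144/2561, mR=-5508/2561; mL+mR=-12/13 → advance -1; mR−mL=-8652/2561 → turn -1·90°
n=4: pose=(-1,-2,W); sL=15/8, sR=6/5; mL=123/80, mR=-171/80; mL+mR=-3/5 → advance -1; mR−mL=-147/40 → turn -1·90°
n=5: pose=(0,-2,N); sL=40/39, sR=40/87; mL=280/377, mR=-1100/1131; mL+mR=-20/87 → advance -1; mR−mL=-1940/1131 → turn -1·90°
n=6: pose=(0,-3,E); sL=12/25, sR=60/113; mL=1428/2825, mR=-2178/2825; mL+mR=-30/113 → advance -1; mR−mL=-3606/2825 → turn -1·90°
n=7: pose=(-1,-3,S); sL=120/197, sR=24/13; mL=3144/2561, mR=-5508/2561; mL+mR=-12/13 → advance -1; mR−mL=-8652/2561 → turn -1·90°

0 15/8 6/5 123/80 -171/80 -1 -2 W
1 40/39 40/87 280/377 -1100/1131 0 -2 N
2 12/25 60/113 1428/2825 -2178/2825 0 -3 E
3 120/197 24/13 3144/2561 -5508/2561 -1 -3 S
4 15/8 6/5 123/80 -171/80 -1 -2 W
5 40/39 40/87 280/377 -1100/1131 0 -2 N
6 12/25 60/113 1428/2825 -2178/2825 0 -3 E
7 120/197 24/13 3144/2561 -5508/2561 -1 -3 S
final -1 -2 W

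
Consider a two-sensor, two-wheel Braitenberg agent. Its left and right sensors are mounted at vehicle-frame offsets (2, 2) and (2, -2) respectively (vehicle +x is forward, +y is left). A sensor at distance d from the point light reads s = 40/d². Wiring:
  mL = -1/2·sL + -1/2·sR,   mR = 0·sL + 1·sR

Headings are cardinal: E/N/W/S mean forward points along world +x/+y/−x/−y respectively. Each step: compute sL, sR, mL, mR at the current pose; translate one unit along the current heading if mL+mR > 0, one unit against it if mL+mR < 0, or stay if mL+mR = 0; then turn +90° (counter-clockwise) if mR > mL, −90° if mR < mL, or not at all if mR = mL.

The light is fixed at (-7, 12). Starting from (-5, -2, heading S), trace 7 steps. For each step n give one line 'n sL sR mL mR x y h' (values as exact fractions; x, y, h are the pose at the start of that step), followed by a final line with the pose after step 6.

0 5/34 5/32 -165/1088 5/32 -5 -2 S
1 8/37 8/61 -392/2257 8/61 -5 -3 E
2 4/17 20/89 -348/1513 20/89 -6 -3 N
3 8/65 40/197 -2088/12805 40/197 -6 -4 W
4 5/41 5/41 -5/41 5/41 -7 -4 S
5 1/5 5/41 -33/205 5/41 -7 -4 E
6 8/41 40/197 -1608/8077 40/197 -8 -4 N
final -8 -3 W

n=0: pose=(-5,-2,S); sL=5/34, sR=5/32; mL=-165/1088, mR=5/32; mL+mR=5/1088 → advance +1; mR−mL=335/1088 → turn +1·90°
n=1: pose=(-5,-3,E); sL=8/37, sR=8/61; mL=-392/2257, mR=8/61; mL+mR=-96/2257 → advance -1; mR−mL=688/2257 → turn +1·90°
n=2: pose=(-6,-3,N); sL=4/17, sR=20/89; mL=-348/1513, mR=20/89; mL+mR=-8/1513 → advance -1; mR−mL=688/1513 → turn +1·90°
n=3: pose=(-6,-4,W); sL=8/65, sR=40/197; mL=-2088/12805, mR=40/197; mL+mR=512/12805 → advance +1; mR−mL=4688/12805 → turn +1·90°
n=4: pose=(-7,-4,S); sL=5/41, sR=5/41; mL=-5/41, mR=5/41; mL+mR=0 → advance +0; mR−mL=10/41 → turn +1·90°
n=5: pose=(-7,-4,E); sL=1/5, sR=5/41; mL=-33/205, mR=5/41; mL+mR=-8/205 → advance -1; mR−mL=58/205 → turn +1·90°
n=6: pose=(-8,-4,N); sL=8/41, sR=40/197; mL=-1608/8077, mR=40/197; mL+mR=32/8077 → advance +1; mR−mL=3248/8077 → turn +1·90°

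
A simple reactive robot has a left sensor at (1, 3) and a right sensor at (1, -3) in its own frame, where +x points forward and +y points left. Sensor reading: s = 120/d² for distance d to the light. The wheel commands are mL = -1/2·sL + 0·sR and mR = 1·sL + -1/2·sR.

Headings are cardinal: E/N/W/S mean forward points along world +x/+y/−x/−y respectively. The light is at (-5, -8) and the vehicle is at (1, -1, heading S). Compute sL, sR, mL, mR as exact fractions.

40/39 8/3 -20/39 -4/13

left sensor world pos  = (4, -2); dL² = 117
right sensor world pos = (-2, -2); dR² = 45
sL = 120/117 = 40/39
sR = 120/45 = 8/3
mL = -1/2·sL + 0·sR = -20/39
mR = 1·sL + -1/2·sR = -4/13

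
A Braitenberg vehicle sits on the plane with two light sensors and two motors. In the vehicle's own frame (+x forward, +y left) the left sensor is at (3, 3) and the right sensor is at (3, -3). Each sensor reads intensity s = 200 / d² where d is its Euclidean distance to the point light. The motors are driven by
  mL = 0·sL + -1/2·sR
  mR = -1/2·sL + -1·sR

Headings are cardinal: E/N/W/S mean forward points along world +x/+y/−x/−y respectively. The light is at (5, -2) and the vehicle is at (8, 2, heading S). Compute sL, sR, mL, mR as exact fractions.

left sensor world pos  = (11, -1); dL² = 37
right sensor world pos = (5, -1); dR² = 1
sL = 200/37 = 200/37
sR = 200/1 = 200
mL = 0·sL + -1/2·sR = -100
mR = -1/2·sL + -1·sR = -7500/37

200/37 200 -100 -7500/37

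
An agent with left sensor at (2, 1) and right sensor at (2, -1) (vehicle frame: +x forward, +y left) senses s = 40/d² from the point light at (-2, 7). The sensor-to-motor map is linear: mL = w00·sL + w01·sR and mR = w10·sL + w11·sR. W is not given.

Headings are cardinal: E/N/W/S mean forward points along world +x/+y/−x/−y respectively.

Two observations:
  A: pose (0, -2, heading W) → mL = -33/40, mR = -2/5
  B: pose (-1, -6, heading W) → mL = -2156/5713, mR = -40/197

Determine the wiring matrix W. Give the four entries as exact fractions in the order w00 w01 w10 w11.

-1/2 -1 -1 0

obs A: pose=(0,-2,W) → sL=2/5, sR=5/8, mL=-33/40, mR=-2/5
obs B: pose=(-1,-6,W) → sL=40/197, sR=8/29, mL=-2156/5713, mR=-40/197
sensor matrix S = [[2/5, 5/8], [40/197, 8/29]]; det S = -473/28565
solve [mL_A; mL_B] = S·[w00; w01] and [mR_A; mR_B] = S·[w10; w11]:
  w00 = -1/2, w01 = -1, w10 = -1, w11 = 0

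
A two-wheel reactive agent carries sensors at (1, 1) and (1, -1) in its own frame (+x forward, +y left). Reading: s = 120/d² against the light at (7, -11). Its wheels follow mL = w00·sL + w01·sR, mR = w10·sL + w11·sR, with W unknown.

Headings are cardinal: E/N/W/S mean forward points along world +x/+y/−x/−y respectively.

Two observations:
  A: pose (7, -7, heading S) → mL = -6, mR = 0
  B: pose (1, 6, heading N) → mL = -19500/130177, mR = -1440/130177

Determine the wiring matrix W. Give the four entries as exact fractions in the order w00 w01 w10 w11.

-1 1/2 1/2 -1/2

obs A: pose=(7,-7,S) → sL=12, sR=12, mL=-6, mR=0
obs B: pose=(1,6,N) → sL=120/373, sR=120/349, mL=-19500/130177, mR=-1440/130177
sensor matrix S = [[12, 12], [120/373, 120/349]]; det S = 34560/130177
solve [mL_A; mL_B] = S·[w00; w01] and [mR_A; mR_B] = S·[w10; w11]:
  w00 = -1, w01 = 1/2, w10 = 1/2, w11 = -1/2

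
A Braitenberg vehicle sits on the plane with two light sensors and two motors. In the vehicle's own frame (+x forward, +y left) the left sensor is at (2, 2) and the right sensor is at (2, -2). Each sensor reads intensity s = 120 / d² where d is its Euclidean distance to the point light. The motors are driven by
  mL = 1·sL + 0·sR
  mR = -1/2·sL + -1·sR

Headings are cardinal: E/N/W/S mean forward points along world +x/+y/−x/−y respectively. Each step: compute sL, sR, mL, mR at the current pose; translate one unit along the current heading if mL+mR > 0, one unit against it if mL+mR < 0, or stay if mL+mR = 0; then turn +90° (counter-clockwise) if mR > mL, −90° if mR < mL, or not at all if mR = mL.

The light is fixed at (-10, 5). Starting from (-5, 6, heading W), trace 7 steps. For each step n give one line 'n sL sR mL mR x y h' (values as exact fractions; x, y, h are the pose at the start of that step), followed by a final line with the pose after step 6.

0 12 20/3 12 -38/3 -5 6 W
1 24/5 120/73 24/5 -1476/365 -4 6 N
2 3/2 15/8 3/2 -21/8 -4 7 E
3 120/49 40/3 120/49 -2140/147 -5 7 S
4 12 60/17 12 -162/17 -5 8 W
5 120/29 120/61 120/29 -7140/1769 -6 8 N
6 5/3 3 5/3 -23/6 -6 9 E
final -7 9 S

n=0: pose=(-5,6,W); sL=12, sR=20/3; mL=12, mR=-38/3; mL+mR=-2/3 → advance -1; mR−mL=-74/3 → turn -1·90°
n=1: pose=(-4,6,N); sL=24/5, sR=120/73; mL=24/5, mR=-1476/365; mL+mR=276/365 → advance +1; mR−mL=-3228/365 → turn -1·90°
n=2: pose=(-4,7,E); sL=3/2, sR=15/8; mL=3/2, mR=-21/8; mL+mR=-9/8 → advance -1; mR−mL=-33/8 → turn -1·90°
n=3: pose=(-5,7,S); sL=120/49, sR=40/3; mL=120/49, mR=-2140/147; mL+mR=-1780/147 → advance -1; mR−mL=-2500/147 → turn -1·90°
n=4: pose=(-5,8,W); sL=12, sR=60/17; mL=12, mR=-162/17; mL+mR=42/17 → advance +1; mR−mL=-366/17 → turn -1·90°
n=5: pose=(-6,8,N); sL=120/29, sR=120/61; mL=120/29, mR=-7140/1769; mL+mR=180/1769 → advance +1; mR−mL=-14460/1769 → turn -1·90°
n=6: pose=(-6,9,E); sL=5/3, sR=3; mL=5/3, mR=-23/6; mL+mR=-13/6 → advance -1; mR−mL=-11/2 → turn -1·90°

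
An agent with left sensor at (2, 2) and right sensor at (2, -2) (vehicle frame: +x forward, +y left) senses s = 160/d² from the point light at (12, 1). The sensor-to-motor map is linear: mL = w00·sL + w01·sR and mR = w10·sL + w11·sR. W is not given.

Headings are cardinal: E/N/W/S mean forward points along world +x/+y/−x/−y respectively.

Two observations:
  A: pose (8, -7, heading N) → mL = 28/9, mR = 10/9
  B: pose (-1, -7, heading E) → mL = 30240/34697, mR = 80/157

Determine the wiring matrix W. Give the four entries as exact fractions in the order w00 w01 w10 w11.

obs A: pose=(8,-7,N) → sL=20/9, sR=4, mL=28/9, mR=10/9
obs B: pose=(-1,-7,E) → sL=160/157, sR=160/221, mL=30240/34697, mR=80/157
sensor matrix S = [[20/9, 4], [160/157, 160/221]]; det S = -770560/312273
solve [mL_A; mL_B] = S·[w00; w01] and [mR_A; mR_B] = S·[w10; w11]:
  w00 = 1/2, w01 = 1/2, w10 = 1/2, w11 = 0

1/2 1/2 1/2 0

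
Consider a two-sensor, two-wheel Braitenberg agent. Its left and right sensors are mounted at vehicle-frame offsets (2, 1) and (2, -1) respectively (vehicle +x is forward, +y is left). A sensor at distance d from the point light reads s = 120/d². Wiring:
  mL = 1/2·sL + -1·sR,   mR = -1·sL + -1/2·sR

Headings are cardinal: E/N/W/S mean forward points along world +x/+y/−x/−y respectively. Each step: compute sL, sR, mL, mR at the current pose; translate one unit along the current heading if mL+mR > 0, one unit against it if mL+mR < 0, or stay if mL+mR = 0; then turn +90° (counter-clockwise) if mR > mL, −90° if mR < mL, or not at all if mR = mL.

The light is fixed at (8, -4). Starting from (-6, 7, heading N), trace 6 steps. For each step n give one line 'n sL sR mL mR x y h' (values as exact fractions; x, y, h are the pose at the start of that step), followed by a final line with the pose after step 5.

n=0: pose=(-6,7,N); sL=60/197, sR=60/169; mL=-6750/33293, mR=-16050/33293; mL+mR=-22800/33293 → advance -1; mR−mL=-9300/33293 → turn -1·90°
n=1: pose=(-6,6,E); sL=24/53, sR=8/15; mL=-244/795, mR=-572/795; mL+mR=-272/265 → advance -1; mR−mL=-328/795 → turn -1·90°
n=2: pose=(-7,6,S); sL=6/13, sR=3/8; mL=-15/104, mR=-135/208; mL+mR=-165/208 → advance -1; mR−mL=-105/208 → turn -1·90°
n=3: pose=(-7,7,W); sL=120/389, sR=120/433; mL=-20700/168437, mR=-75300/168437; mL+mR=-96000/168437 → advance -1; mR−mL=-54600/168437 → turn -1·90°
n=4: pose=(-6,7,N); sL=60/197, sR=60/169; mL=-6750/33293, mR=-16050/33293; mL+mR=-22800/33293 → advance -1; mR−mL=-9300/33293 → turn -1·90°
n=5: pose=(-6,6,E); sL=24/53, sR=8/15; mL=-244/795, mR=-572/795; mL+mR=-272/265 → advance -1; mR−mL=-328/795 → turn -1·90°

0 60/197 60/169 -6750/33293 -16050/33293 -6 7 N
1 24/53 8/15 -244/795 -572/795 -6 6 E
2 6/13 3/8 -15/104 -135/208 -7 6 S
3 120/389 120/433 -20700/168437 -75300/168437 -7 7 W
4 60/197 60/169 -6750/33293 -16050/33293 -6 7 N
5 24/53 8/15 -244/795 -572/795 -6 6 E
final -7 6 S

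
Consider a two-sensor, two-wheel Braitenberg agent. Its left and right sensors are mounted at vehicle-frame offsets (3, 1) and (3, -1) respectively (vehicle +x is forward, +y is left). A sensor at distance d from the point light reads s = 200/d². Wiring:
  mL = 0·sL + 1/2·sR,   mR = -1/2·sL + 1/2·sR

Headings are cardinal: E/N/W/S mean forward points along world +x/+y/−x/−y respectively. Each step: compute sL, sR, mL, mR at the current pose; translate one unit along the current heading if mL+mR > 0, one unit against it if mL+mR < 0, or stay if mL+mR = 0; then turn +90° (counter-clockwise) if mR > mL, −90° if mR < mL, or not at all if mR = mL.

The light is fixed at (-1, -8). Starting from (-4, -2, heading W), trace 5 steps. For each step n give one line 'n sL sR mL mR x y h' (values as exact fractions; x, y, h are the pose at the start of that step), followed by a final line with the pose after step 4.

0 200/61 40/17 20/17 -480/1037 -4 -2 W
1 100/53 20/9 10/9 80/477 -5 -2 N
2 40/13 200/37 100/37 560/481 -5 -1 E
3 10 25/4 25/8 -15/8 -4 -1 S
4 200/61 40/17 20/17 -480/1037 -4 -2 W
final -5 -2 N

n=0: pose=(-4,-2,W); sL=200/61, sR=40/17; mL=20/17, mR=-480/1037; mL+mR=740/1037 → advance +1; mR−mL=-100/61 → turn -1·90°
n=1: pose=(-5,-2,N); sL=100/53, sR=20/9; mL=10/9, mR=80/477; mL+mR=610/477 → advance +1; mR−mL=-50/53 → turn -1·90°
n=2: pose=(-5,-1,E); sL=40/13, sR=200/37; mL=100/37, mR=560/481; mL+mR=1860/481 → advance +1; mR−mL=-20/13 → turn -1·90°
n=3: pose=(-4,-1,S); sL=10, sR=25/4; mL=25/8, mR=-15/8; mL+mR=5/4 → advance +1; mR−mL=-5 → turn -1·90°
n=4: pose=(-4,-2,W); sL=200/61, sR=40/17; mL=20/17, mR=-480/1037; mL+mR=740/1037 → advance +1; mR−mL=-100/61 → turn -1·90°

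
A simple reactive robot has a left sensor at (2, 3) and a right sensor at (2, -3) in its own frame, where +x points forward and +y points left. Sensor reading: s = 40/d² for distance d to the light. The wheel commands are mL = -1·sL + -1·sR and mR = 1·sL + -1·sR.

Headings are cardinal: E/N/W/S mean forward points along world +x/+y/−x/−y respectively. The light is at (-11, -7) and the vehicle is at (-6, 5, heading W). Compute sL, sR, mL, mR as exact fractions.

4/9 20/117 -8/13 32/117

left sensor world pos  = (-8, 2); dL² = 90
right sensor world pos = (-8, 8); dR² = 234
sL = 40/90 = 4/9
sR = 40/234 = 20/117
mL = -1·sL + -1·sR = -8/13
mR = 1·sL + -1·sR = 32/117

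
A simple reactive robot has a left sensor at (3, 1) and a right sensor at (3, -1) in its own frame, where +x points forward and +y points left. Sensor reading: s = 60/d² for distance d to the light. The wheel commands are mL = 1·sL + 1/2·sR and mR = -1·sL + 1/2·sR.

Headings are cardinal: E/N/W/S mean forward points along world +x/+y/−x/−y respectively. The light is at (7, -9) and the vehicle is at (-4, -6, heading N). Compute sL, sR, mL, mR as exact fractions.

1/3 15/34 113/204 -23/204

left sensor world pos  = (-5, -3); dL² = 180
right sensor world pos = (-3, -3); dR² = 136
sL = 60/180 = 1/3
sR = 60/136 = 15/34
mL = 1·sL + 1/2·sR = 113/204
mR = -1·sL + 1/2·sR = -23/204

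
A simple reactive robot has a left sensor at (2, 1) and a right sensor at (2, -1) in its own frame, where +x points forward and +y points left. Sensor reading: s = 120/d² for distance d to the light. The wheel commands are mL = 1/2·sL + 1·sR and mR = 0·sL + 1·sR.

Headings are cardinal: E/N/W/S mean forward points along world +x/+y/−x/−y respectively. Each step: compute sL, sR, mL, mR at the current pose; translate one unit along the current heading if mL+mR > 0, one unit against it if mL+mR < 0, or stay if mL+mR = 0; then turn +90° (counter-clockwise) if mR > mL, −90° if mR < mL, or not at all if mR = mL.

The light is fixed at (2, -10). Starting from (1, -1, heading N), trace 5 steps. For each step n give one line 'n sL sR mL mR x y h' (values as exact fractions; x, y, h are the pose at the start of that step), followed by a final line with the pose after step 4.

n=0: pose=(1,-1,N); sL=24/25, sR=120/121; mL=4452/3025, mR=120/121; mL+mR=7452/3025 → advance +1; mR−mL=-12/25 → turn -1·90°
n=1: pose=(1,0,E); sL=60/61, sR=60/41; mL=4890/2501, mR=60/41; mL+mR=8550/2501 → advance +1; mR−mL=-30/61 → turn -1·90°
n=2: pose=(2,0,S); sL=24/13, sR=24/13; mL=36/13, mR=24/13; mL+mR=60/13 → advance +1; mR−mL=-12/13 → turn -1·90°
n=3: pose=(2,-1,W); sL=30/17, sR=15/13; mL=450/221, mR=15/13; mL+mR=705/221 → advance +1; mR−mL=-15/17 → turn -1·90°
n=4: pose=(1,-1,N); sL=24/25, sR=120/121; mL=4452/3025, mR=120/121; mL+mR=7452/3025 → advance +1; mR−mL=-12/25 → turn -1·90°

0 24/25 120/121 4452/3025 120/121 1 -1 N
1 60/61 60/41 4890/2501 60/41 1 0 E
2 24/13 24/13 36/13 24/13 2 0 S
3 30/17 15/13 450/221 15/13 2 -1 W
4 24/25 120/121 4452/3025 120/121 1 -1 N
final 1 0 E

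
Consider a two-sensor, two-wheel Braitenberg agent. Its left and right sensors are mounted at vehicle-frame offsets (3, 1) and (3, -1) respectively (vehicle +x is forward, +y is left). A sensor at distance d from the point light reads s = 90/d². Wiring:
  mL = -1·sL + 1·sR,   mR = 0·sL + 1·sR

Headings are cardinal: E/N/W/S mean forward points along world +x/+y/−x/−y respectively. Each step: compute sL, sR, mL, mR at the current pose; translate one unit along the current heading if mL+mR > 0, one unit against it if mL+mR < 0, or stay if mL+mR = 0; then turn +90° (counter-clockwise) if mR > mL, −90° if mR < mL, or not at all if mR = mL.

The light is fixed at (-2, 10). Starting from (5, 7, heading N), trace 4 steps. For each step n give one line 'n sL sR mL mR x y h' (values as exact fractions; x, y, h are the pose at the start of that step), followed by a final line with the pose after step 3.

n=0: pose=(5,7,N); sL=5/2, sR=45/32; mL=-35/32, mR=45/32; mL+mR=5/16 → advance +1; mR−mL=5/2 → turn +1·90°
n=1: pose=(5,8,W); sL=18/5, sR=90/17; mL=144/85, mR=90/17; mL+mR=594/85 → advance +1; mR−mL=18/5 → turn +1·90°
n=2: pose=(4,8,S); sL=45/37, sR=9/5; mL=108/185, mR=9/5; mL+mR=441/185 → advance +1; mR−mL=45/37 → turn +1·90°
n=3: pose=(4,7,E); sL=18/17, sR=90/97; mL=-216/1649, mR=90/97; mL+mR=1314/1649 → advance +1; mR−mL=18/17 → turn +1·90°

0 5/2 45/32 -35/32 45/32 5 7 N
1 18/5 90/17 144/85 90/17 5 8 W
2 45/37 9/5 108/185 9/5 4 8 S
3 18/17 90/97 -216/1649 90/97 4 7 E
final 5 7 N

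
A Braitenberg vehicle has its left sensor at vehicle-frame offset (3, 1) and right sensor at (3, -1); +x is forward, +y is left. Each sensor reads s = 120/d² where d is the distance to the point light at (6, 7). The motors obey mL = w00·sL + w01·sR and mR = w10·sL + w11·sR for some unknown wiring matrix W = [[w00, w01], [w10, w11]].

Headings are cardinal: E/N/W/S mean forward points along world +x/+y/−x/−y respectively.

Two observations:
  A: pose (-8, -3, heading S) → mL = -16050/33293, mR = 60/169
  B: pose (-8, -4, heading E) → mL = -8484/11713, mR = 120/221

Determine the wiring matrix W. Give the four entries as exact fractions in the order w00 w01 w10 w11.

-1/2 -1 1 0

obs A: pose=(-8,-3,S) → sL=60/169, sR=60/197, mL=-16050/33293, mR=60/169
obs B: pose=(-8,-4,E) → sL=120/221, sR=24/53, mL=-8484/11713, mR=120/221
sensor matrix S = [[60/169, 60/197], [120/221, 24/53]]; det S = -138240/29996993
solve [mL_A; mL_B] = S·[w00; w01] and [mR_A; mR_B] = S·[w10; w11]:
  w00 = -1/2, w01 = -1, w10 = 1, w11 = 0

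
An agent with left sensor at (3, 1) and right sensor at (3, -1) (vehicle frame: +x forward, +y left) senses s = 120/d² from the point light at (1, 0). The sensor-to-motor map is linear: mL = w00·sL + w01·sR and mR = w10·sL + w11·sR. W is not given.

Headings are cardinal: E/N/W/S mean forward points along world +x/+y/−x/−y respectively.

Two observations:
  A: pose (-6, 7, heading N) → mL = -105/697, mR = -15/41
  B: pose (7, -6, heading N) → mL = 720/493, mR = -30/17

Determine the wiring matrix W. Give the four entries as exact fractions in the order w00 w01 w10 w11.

1 -1 -1/2 0

obs A: pose=(-6,7,N) → sL=30/41, sR=15/17, mL=-105/697, mR=-15/41
obs B: pose=(7,-6,N) → sL=60/17, sR=60/29, mL=720/493, mR=-30/17
sensor matrix S = [[30/41, 15/17], [60/17, 60/29]]; det S = -549900/343621
solve [mL_A; mL_B] = S·[w00; w01] and [mR_A; mR_B] = S·[w10; w11]:
  w00 = 1, w01 = -1, w10 = -1/2, w11 = 0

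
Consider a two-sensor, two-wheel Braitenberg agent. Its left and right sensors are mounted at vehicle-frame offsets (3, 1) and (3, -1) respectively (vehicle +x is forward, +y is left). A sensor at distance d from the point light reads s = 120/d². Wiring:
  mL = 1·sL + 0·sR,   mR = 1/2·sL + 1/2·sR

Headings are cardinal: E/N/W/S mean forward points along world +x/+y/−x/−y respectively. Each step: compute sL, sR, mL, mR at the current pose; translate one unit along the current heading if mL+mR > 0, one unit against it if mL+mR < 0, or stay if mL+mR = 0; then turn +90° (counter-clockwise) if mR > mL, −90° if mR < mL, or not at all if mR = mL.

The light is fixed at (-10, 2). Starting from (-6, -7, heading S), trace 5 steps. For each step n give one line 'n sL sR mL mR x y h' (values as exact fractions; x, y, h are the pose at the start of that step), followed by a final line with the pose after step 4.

0 120/169 40/51 120/169 6440/8619 -6 -7 S
1 12/13 12/17 12/13 180/221 -6 -8 E
2 24/41 24/37 24/41 936/1517 -5 -8 S
3 30/41 15/26 30/41 1395/2132 -5 -9 E
4 24/49 120/221 24/49 5592/10829 -4 -9 S
final -4 -10 E

n=0: pose=(-6,-7,S); sL=120/169, sR=40/51; mL=120/169, mR=6440/8619; mL+mR=12560/8619 → advance +1; mR−mL=320/8619 → turn +1·90°
n=1: pose=(-6,-8,E); sL=12/13, sR=12/17; mL=12/13, mR=180/221; mL+mR=384/221 → advance +1; mR−mL=-24/221 → turn -1·90°
n=2: pose=(-5,-8,S); sL=24/41, sR=24/37; mL=24/41, mR=936/1517; mL+mR=1824/1517 → advance +1; mR−mL=48/1517 → turn +1·90°
n=3: pose=(-5,-9,E); sL=30/41, sR=15/26; mL=30/41, mR=1395/2132; mL+mR=2955/2132 → advance +1; mR−mL=-165/2132 → turn -1·90°
n=4: pose=(-4,-9,S); sL=24/49, sR=120/221; mL=24/49, mR=5592/10829; mL+mR=10896/10829 → advance +1; mR−mL=288/10829 → turn +1·90°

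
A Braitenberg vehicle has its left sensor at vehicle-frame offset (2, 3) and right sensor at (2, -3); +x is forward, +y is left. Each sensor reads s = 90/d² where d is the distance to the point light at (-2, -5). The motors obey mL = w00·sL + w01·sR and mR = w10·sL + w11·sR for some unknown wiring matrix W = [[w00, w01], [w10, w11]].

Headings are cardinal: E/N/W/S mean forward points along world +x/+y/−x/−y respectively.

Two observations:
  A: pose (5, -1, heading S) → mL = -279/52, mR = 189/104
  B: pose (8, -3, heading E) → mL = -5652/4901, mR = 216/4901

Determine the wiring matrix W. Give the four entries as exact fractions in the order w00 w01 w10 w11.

-1 -1 -1/2 1/2

obs A: pose=(5,-1,S) → sL=45/52, sR=9/2, mL=-279/52, mR=189/104
obs B: pose=(8,-3,E) → sL=90/169, sR=18/29, mL=-5652/4901, mR=216/4901
sensor matrix S = [[45/52, 9/2], [90/169, 18/29]]; det S = -18225/9802
solve [mL_A; mL_B] = S·[w00; w01] and [mR_A; mR_B] = S·[w10; w11]:
  w00 = -1, w01 = -1, w10 = -1/2, w11 = 1/2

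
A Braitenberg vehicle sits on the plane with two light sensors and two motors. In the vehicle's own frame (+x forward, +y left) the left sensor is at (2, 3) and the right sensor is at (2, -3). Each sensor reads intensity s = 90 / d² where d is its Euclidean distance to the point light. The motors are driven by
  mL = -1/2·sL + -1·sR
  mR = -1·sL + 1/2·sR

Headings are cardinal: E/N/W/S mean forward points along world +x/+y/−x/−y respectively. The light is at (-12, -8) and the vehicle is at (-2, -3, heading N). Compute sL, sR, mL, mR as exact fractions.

left sensor world pos  = (-5, -1); dL² = 98
right sensor world pos = (1, -1); dR² = 218
sL = 90/98 = 45/49
sR = 90/218 = 45/109
mL = -1/2·sL + -1·sR = -9315/10682
mR = -1·sL + 1/2·sR = -7605/10682

45/49 45/109 -9315/10682 -7605/10682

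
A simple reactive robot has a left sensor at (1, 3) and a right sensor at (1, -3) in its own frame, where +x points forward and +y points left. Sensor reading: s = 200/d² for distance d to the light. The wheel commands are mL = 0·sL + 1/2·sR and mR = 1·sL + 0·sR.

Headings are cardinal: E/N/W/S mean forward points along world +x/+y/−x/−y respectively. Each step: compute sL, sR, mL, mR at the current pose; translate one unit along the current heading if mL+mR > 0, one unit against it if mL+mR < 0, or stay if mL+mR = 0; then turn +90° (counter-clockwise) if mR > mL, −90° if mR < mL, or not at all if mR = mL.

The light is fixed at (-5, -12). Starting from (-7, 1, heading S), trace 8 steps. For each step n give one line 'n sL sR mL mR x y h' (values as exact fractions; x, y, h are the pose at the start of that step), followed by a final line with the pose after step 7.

n=0: pose=(-7,1,S); sL=40/29, sR=200/169; mL=100/169, mR=40/29; mL+mR=9660/4901 → advance +1; mR−mL=3860/4901 → turn +1·90°
n=1: pose=(-7,0,E); sL=100/113, sR=100/41; mL=50/41, mR=100/113; mL+mR=9750/4633 → advance +1; mR−mL=-1550/4633 → turn -1·90°
n=2: pose=(-6,0,S); sL=8/5, sR=200/137; mL=100/137, mR=8/5; mL+mR=1596/685 → advance +1; mR−mL=596/685 → turn +1·90°
n=3: pose=(-6,-1,E); sL=50/49, sR=25/8; mL=25/16, mR=50/49; mL+mR=2025/784 → advance +1; mR−mL=-425/784 → turn -1·90°
n=4: pose=(-5,-1,S); sL=200/109, sR=200/109; mL=100/109, mR=200/109; mL+mR=300/109 → advance +1; mR−mL=100/109 → turn +1·90°
n=5: pose=(-5,-2,E); sL=20/17, sR=4; mL=2, mR=20/17; mL+mR=54/17 → advance +1; mR−mL=-14/17 → turn -1·90°
n=6: pose=(-4,-2,S); sL=200/97, sR=40/17; mL=20/17, mR=200/97; mL+mR=5340/1649 → advance +1; mR−mL=1460/1649 → turn +1·90°
n=7: pose=(-4,-3,E); sL=50/37, sR=5; mL=5/2, mR=50/37; mL+mR=285/74 → advance +1; mR−mL=-85/74 → turn -1·90°

0 40/29 200/169 100/169 40/29 -7 1 S
1 100/113 100/41 50/41 100/113 -7 0 E
2 8/5 200/137 100/137 8/5 -6 0 S
3 50/49 25/8 25/16 50/49 -6 -1 E
4 200/109 200/109 100/109 200/109 -5 -1 S
5 20/17 4 2 20/17 -5 -2 E
6 200/97 40/17 20/17 200/97 -4 -2 S
7 50/37 5 5/2 50/37 -4 -3 E
final -3 -3 S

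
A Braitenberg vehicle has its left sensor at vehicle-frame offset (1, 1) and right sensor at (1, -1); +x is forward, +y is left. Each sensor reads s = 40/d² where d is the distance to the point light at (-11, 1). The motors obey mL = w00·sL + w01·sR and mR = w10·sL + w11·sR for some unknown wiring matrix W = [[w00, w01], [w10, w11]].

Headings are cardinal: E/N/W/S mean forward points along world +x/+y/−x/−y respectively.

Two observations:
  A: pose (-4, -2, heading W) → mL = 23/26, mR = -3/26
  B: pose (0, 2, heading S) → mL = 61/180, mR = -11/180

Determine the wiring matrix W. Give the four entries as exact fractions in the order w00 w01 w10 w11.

1/2 1/2 1/2 -1/2

obs A: pose=(-4,-2,W) → sL=10/13, sR=1, mL=23/26, mR=-3/26
obs B: pose=(0,2,S) → sL=5/18, sR=2/5, mL=61/180, mR=-11/180
sensor matrix S = [[10/13, 1], [5/18, 2/5]]; det S = 7/234
solve [mL_A; mL_B] = S·[w00; w01] and [mR_A; mR_B] = S·[w10; w11]:
  w00 = 1/2, w01 = 1/2, w10 = 1/2, w11 = -1/2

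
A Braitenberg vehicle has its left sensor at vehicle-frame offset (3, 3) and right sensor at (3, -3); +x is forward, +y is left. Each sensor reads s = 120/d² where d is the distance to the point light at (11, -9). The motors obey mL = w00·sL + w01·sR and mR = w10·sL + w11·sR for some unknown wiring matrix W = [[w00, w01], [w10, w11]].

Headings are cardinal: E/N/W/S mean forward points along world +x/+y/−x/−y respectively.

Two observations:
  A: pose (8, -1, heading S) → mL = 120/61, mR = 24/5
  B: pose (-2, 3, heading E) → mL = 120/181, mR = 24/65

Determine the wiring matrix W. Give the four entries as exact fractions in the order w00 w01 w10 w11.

0 1 1 0

obs A: pose=(8,-1,S) → sL=24/5, sR=120/61, mL=120/61, mR=24/5
obs B: pose=(-2,3,E) → sL=24/65, sR=120/181, mL=120/181, mR=24/65
sensor matrix S = [[24/5, 120/61], [24/65, 120/181]]; det S = 352512/143533
solve [mL_A; mL_B] = S·[w00; w01] and [mR_A; mR_B] = S·[w10; w11]:
  w00 = 0, w01 = 1, w10 = 1, w11 = 0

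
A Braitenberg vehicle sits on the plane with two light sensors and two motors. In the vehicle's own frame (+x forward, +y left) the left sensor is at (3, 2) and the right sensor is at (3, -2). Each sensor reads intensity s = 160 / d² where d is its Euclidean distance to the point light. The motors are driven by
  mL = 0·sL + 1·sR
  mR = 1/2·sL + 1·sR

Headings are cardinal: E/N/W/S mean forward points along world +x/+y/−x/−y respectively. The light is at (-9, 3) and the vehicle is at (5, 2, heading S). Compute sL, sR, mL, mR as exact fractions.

left sensor world pos  = (7, -1); dL² = 272
right sensor world pos = (3, -1); dR² = 160
sL = 160/272 = 10/17
sR = 160/160 = 1
mL = 0·sL + 1·sR = 1
mR = 1/2·sL + 1·sR = 22/17

10/17 1 1 22/17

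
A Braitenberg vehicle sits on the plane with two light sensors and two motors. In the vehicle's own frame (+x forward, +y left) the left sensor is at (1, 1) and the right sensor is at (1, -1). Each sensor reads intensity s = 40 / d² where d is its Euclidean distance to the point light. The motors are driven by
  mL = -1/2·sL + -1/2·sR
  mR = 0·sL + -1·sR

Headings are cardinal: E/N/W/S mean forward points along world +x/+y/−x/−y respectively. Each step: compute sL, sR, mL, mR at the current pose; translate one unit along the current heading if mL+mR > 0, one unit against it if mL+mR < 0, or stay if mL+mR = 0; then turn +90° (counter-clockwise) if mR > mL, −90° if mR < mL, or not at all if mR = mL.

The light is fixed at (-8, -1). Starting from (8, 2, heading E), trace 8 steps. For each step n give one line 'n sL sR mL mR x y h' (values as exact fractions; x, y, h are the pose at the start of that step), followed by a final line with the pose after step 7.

0 8/61 40/293 -2392/17873 -40/293 8 2 E
1 2/13 1/5 -23/130 -1/5 7 2 S
2 8/41 40/221 -1704/9061 -40/221 7 3 W
3 20/149 20/117 -2660/17433 -20/117 8 3 S
4 40/241 40/261 -10040/62901 -40/261 8 4 W
5 2/17 5/34 -9/68 -5/34 9 4 S
6 40/281 8/61 -2344/17141 -8/61 9 5 W
7 20/193 20/157 -3500/30301 -20/157 10 5 S
final 10 6 W

n=0: pose=(8,2,E); sL=8/61, sR=40/293; mL=-2392/17873, mR=-40/293; mL+mR=-4832/17873 → advance -1; mR−mL=-48/17873 → turn -1·90°
n=1: pose=(7,2,S); sL=2/13, sR=1/5; mL=-23/130, mR=-1/5; mL+mR=-49/130 → advance -1; mR−mL=-3/130 → turn -1·90°
n=2: pose=(7,3,W); sL=8/41, sR=40/221; mL=-1704/9061, mR=-40/221; mL+mR=-3344/9061 → advance -1; mR−mL=64/9061 → turn +1·90°
n=3: pose=(8,3,S); sL=20/149, sR=20/117; mL=-2660/17433, mR=-20/117; mL+mR=-1880/5811 → advance -1; mR−mL=-320/17433 → turn -1·90°
n=4: pose=(8,4,W); sL=40/241, sR=40/261; mL=-10040/62901, mR=-40/261; mL+mR=-6560/20967 → advance -1; mR−mL=400/62901 → turn +1·90°
n=5: pose=(9,4,S); sL=2/17, sR=5/34; mL=-9/68, mR=-5/34; mL+mR=-19/68 → advance -1; mR−mL=-1/68 → turn -1·90°
n=6: pose=(9,5,W); sL=40/281, sR=8/61; mL=-2344/17141, mR=-8/61; mL+mR=-4592/17141 → advance -1; mR−mL=96/17141 → turn +1·90°
n=7: pose=(10,5,S); sL=20/193, sR=20/157; mL=-3500/30301, mR=-20/157; mL+mR=-7360/30301 → advance -1; mR−mL=-360/30301 → turn -1·90°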